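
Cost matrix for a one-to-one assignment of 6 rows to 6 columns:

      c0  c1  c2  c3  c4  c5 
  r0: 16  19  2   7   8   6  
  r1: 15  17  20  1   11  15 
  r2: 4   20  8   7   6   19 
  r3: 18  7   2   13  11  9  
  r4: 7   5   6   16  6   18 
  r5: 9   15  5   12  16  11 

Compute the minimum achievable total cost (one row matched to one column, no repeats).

one of 2 optimal assignments: row0→col5 (cost 6), row1→col3 (cost 1), row2→col0 (cost 4), row3→col1 (cost 7), row4→col4 (cost 6), row5→col2 (cost 5)
total = 6 + 1 + 4 + 7 + 6 + 5 = 29

Minimum assignment cost: 29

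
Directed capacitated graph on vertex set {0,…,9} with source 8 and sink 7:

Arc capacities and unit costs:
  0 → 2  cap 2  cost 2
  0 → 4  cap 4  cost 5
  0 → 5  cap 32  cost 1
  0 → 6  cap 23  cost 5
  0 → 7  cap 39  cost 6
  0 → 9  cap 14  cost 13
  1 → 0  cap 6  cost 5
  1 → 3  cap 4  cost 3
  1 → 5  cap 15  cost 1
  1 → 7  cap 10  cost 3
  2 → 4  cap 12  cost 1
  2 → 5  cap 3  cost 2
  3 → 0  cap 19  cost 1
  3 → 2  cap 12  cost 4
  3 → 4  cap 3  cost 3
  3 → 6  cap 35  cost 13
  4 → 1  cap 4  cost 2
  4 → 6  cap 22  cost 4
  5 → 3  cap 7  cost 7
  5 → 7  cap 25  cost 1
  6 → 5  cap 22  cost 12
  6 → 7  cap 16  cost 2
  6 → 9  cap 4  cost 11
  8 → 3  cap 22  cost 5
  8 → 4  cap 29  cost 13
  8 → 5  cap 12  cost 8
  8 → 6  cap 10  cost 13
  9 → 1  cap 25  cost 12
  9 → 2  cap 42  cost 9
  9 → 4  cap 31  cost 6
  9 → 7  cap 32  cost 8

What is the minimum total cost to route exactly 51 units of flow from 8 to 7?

shortest-cost path #1: 8→3→0→5→7 push 19 @ unit cost 8 (adds 152)
shortest-cost path #2: 8→5→7 push 6 @ unit cost 9 (adds 54)
shortest-cost path #3: 8→5→0→7 push 6 @ unit cost 13 (adds 78)
shortest-cost path #4: 8→3→4→1→7 push 3 @ unit cost 13 (adds 39)
shortest-cost path #5: 8→6→7 push 10 @ unit cost 15 (adds 150)
shortest-cost path #6: 8→4→1→7 push 1 @ unit cost 18 (adds 18)
shortest-cost path #7: 8→4→6→7 push 6 @ unit cost 19 (adds 114)
total cost = 605

Minimum cost for 51 units: 605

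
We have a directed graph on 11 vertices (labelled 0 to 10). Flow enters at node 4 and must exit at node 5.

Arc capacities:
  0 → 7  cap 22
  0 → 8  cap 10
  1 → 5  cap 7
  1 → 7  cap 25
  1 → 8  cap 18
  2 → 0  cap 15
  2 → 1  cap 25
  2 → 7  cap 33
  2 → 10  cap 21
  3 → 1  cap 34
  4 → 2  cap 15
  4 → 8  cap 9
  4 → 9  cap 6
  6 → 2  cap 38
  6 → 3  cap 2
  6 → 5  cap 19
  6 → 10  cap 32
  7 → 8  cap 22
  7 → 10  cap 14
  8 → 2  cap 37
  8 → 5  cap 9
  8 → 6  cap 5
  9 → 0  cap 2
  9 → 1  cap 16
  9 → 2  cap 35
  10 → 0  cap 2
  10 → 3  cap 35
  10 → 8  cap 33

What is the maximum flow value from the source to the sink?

augment #1: 4→8→5 bottleneck 9, total now 9
augment #2: 4→2→1→5 bottleneck 7, total now 16
augment #3: 4→2→0→8→6→5 bottleneck 5, total now 21

Maximum flow value: 21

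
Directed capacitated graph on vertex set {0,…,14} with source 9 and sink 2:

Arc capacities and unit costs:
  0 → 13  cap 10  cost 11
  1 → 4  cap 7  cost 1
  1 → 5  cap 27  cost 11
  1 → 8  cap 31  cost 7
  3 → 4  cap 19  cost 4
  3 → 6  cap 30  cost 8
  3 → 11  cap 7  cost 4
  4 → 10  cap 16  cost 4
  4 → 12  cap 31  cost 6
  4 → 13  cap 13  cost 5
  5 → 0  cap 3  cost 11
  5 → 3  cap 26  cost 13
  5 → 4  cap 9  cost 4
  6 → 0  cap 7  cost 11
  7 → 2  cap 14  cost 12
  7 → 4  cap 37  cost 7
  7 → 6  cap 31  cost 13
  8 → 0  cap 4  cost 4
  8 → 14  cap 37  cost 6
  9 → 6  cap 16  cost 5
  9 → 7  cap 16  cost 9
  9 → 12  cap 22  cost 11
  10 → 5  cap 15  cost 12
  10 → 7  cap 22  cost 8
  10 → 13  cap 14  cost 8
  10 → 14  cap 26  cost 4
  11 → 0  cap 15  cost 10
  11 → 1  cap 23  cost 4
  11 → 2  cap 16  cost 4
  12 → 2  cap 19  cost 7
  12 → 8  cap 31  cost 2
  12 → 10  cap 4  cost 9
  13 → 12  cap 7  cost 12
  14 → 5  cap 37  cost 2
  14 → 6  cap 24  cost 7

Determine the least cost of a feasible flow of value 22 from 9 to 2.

shortest-cost path #1: 9→12→2 push 19 @ unit cost 18 (adds 342)
shortest-cost path #2: 9→7→2 push 3 @ unit cost 21 (adds 63)
total cost = 405

Minimum cost for 22 units: 405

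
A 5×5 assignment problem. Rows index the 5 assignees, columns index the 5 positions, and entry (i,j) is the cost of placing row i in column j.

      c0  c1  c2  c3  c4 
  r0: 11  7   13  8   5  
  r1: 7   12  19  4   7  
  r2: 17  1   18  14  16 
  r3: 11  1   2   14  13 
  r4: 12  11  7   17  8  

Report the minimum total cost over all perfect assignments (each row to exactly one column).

optimal assignment: row0→col4 (cost 5), row1→col3 (cost 4), row2→col1 (cost 1), row3→col2 (cost 2), row4→col0 (cost 12)
total = 5 + 4 + 1 + 2 + 12 = 24

Minimum assignment cost: 24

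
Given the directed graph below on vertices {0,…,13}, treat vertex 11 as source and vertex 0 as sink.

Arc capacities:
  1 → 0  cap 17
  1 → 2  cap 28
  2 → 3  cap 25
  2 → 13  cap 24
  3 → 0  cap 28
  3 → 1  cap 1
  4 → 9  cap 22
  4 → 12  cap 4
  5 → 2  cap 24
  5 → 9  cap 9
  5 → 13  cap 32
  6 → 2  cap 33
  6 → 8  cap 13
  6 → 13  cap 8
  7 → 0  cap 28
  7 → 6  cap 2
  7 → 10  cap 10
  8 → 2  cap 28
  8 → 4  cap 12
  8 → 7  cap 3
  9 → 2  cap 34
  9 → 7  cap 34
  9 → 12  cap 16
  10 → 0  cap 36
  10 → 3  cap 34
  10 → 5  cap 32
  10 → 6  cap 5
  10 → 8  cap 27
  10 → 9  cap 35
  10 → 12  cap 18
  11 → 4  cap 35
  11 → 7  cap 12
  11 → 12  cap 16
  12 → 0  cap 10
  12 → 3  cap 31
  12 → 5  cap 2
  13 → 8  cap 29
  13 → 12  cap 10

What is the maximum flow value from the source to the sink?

Maximum flow value: 54

augment #1: 11→7→0 bottleneck 12, total now 12
augment #2: 11→12→0 bottleneck 10, total now 22
augment #3: 11→12→3→0 bottleneck 6, total now 28
augment #4: 11→4→9→7→0 bottleneck 16, total now 44
augment #5: 11→4→12→3→0 bottleneck 4, total now 48
augment #6: 11→4→9→2→3→0 bottleneck 6, total now 54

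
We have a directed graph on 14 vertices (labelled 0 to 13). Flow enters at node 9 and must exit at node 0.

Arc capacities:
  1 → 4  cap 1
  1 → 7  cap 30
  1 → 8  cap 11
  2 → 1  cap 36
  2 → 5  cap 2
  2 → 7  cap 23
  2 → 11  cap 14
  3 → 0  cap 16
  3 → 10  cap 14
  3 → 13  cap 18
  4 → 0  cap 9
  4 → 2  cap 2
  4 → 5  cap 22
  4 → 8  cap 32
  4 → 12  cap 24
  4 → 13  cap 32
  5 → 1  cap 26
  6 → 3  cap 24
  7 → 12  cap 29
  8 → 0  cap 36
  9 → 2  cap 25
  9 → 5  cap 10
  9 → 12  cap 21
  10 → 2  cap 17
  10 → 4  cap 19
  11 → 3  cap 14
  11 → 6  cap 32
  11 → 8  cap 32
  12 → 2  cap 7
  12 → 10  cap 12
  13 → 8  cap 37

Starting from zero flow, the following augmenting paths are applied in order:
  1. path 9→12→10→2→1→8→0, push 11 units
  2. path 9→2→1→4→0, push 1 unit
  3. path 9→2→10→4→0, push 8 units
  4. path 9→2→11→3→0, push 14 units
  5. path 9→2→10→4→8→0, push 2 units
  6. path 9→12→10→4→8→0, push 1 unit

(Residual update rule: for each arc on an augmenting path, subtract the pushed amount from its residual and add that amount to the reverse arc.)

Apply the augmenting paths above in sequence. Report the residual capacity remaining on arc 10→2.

Residual capacity of (10,2): 16

after path 1 (9→12→10→2→1→8→0, push 11): res(10,2)=6
after path 2 (9→2→1→4→0, push 1): res(10,2)=6
after path 3 (9→2→10→4→0, push 8): res(10,2)=14
after path 4 (9→2→11→3→0, push 14): res(10,2)=14
after path 5 (9→2→10→4→8→0, push 2): res(10,2)=16
after path 6 (9→12→10→4→8→0, push 1): res(10,2)=16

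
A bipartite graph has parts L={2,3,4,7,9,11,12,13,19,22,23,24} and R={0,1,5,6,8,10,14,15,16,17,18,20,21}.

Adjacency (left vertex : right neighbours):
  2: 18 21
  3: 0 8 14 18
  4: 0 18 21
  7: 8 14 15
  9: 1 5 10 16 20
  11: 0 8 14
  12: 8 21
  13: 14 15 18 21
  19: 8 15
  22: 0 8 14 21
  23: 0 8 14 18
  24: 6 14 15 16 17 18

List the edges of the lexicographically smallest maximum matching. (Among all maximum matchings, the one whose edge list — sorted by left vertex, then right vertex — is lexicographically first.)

Lex-smallest maximum matching: {(2,18), (3,0), (4,21), (7,8), (9,1), (11,14), (13,15), (24,6)}

|M| = 8 (so the lex-smallest maximum matching has 8 edges)
process left vertices in ascending order; for each, take the smallest-labelled available neighbour that still permits 8 edges overall, or leave it unmatched if none does
lex-smallest matching: {2-18, 3-0, 4-21, 7-8, 9-1, 11-14, 13-15, 24-6}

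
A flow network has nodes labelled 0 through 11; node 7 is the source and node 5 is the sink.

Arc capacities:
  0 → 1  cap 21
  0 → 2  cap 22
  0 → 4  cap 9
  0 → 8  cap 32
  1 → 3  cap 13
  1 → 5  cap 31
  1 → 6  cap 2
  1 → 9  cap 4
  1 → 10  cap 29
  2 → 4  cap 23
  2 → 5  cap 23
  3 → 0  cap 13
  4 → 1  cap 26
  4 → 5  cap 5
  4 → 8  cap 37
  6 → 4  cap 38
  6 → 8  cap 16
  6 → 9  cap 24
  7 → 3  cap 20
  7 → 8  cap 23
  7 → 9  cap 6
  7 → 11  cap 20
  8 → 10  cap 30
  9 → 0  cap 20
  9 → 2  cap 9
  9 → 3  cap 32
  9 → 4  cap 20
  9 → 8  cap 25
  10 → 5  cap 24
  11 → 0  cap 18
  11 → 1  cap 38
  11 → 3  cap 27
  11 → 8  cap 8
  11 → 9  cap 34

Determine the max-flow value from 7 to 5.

Maximum flow value: 62

augment #1: 7→8→10→5 bottleneck 23, total now 23
augment #2: 7→9→2→5 bottleneck 6, total now 29
augment #3: 7→11→1→5 bottleneck 20, total now 49
augment #4: 7→3→0→1→5 bottleneck 11, total now 60
augment #5: 7→3→0→2→5 bottleneck 2, total now 62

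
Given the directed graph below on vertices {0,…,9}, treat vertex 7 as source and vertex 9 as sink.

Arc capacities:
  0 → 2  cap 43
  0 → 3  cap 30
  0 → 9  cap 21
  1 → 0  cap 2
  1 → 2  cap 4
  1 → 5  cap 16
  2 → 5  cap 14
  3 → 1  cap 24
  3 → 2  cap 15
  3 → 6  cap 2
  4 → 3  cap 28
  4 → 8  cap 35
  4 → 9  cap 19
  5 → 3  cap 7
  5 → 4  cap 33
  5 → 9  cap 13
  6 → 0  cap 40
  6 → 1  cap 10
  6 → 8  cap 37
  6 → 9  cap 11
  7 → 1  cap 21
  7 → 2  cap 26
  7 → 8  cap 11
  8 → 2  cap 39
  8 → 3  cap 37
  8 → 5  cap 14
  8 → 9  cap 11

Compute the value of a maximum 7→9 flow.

Maximum flow value: 43

augment #1: 7→8→9 bottleneck 11, total now 11
augment #2: 7→1→0→9 bottleneck 2, total now 13
augment #3: 7→1→5→9 bottleneck 13, total now 26
augment #4: 7→1→5→4→9 bottleneck 3, total now 29
augment #5: 7→2→5→4→9 bottleneck 14, total now 43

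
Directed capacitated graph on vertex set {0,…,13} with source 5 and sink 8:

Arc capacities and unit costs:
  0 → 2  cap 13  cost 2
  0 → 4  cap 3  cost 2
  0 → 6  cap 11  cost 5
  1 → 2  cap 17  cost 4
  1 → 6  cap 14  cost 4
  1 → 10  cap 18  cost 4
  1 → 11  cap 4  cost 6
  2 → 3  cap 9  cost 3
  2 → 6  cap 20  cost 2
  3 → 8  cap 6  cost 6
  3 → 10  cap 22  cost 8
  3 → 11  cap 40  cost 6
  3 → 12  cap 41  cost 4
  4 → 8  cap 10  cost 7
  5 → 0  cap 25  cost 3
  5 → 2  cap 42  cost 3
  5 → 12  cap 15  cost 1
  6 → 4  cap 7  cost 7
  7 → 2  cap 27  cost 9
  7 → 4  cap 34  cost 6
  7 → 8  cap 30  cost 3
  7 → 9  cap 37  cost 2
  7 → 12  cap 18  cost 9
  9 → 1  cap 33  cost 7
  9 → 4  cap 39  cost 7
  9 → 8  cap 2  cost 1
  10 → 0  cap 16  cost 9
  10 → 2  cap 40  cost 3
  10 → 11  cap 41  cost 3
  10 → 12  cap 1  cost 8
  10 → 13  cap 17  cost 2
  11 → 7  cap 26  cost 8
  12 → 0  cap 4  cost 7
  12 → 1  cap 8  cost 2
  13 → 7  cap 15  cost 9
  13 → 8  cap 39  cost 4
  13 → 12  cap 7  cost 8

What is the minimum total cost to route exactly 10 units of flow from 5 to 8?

shortest-cost path #1: 5→2→3→8 push 6 @ unit cost 12 (adds 72)
shortest-cost path #2: 5→0→4→8 push 3 @ unit cost 12 (adds 36)
shortest-cost path #3: 5→12→1→10→13→8 push 1 @ unit cost 13 (adds 13)
total cost = 121

Minimum cost for 10 units: 121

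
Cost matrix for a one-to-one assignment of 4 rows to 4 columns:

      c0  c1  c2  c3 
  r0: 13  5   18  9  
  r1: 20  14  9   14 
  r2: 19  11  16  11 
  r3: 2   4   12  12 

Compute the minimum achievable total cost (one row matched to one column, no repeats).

Minimum assignment cost: 27

optimal assignment: row0→col1 (cost 5), row1→col2 (cost 9), row2→col3 (cost 11), row3→col0 (cost 2)
total = 5 + 9 + 11 + 2 = 27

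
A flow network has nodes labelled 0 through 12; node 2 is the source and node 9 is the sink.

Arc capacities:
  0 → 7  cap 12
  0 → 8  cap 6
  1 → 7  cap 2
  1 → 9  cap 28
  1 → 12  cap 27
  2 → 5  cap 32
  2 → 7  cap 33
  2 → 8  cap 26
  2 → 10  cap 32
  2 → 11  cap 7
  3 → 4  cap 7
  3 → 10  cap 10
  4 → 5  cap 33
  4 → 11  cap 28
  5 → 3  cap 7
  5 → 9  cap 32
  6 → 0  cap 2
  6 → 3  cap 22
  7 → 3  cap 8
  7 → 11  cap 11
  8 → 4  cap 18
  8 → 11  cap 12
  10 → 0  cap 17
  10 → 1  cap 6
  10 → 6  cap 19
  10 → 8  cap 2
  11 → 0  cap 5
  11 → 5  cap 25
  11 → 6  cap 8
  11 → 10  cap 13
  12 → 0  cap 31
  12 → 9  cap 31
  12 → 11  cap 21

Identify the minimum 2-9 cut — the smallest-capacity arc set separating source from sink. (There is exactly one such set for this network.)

augment #1: 2→5→9 push 32
augment #2: 2→10→1→9 push 6
max flow = 38; residual-reachable set from 2 gives S-side
cut edges (S→T): {(5,9), (10,1)} total cap 38

Min-cut arcs: {(5,9), (10,1)} (total capacity 38)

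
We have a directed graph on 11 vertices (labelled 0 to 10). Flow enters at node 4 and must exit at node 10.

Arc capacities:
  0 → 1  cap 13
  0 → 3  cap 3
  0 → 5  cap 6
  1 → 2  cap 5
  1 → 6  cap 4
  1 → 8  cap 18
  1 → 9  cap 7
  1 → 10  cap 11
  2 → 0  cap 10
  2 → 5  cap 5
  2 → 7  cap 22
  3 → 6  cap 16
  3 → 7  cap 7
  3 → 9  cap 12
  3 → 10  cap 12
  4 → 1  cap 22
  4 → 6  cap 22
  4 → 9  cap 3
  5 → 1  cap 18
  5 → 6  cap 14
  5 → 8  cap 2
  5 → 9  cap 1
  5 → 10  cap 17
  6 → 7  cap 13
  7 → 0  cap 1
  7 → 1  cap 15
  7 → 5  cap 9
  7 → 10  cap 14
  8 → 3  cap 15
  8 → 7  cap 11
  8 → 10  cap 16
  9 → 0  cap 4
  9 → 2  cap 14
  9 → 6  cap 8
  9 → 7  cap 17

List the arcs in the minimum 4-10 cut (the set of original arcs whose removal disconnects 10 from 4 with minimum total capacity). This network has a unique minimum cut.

augment #1: 4→1→10 push 11
augment #2: 4→1→8→10 push 11
augment #3: 4→6→7→10 push 13
augment #4: 4→9→7→10 push 1
augment #5: 4→9→0→3→10 push 2
max flow = 38; residual-reachable set from 4 gives S-side
cut edges (S→T): {(4,1), (4,9), (6,7)} total cap 38

Min-cut arcs: {(4,1), (4,9), (6,7)} (total capacity 38)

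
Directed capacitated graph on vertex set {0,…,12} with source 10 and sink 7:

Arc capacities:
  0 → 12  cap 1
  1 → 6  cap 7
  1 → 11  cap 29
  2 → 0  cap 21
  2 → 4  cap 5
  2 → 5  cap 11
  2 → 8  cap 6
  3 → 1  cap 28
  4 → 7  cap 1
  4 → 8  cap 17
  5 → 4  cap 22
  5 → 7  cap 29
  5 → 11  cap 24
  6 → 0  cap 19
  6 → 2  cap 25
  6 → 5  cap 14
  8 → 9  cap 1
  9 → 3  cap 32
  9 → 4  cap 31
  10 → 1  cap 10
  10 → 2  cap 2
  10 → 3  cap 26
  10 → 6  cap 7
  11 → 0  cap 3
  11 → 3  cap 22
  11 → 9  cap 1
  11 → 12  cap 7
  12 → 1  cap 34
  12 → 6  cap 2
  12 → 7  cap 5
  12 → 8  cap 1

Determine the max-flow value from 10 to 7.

Maximum flow value: 24

augment #1: 10→2→4→7 bottleneck 1, total now 1
augment #2: 10→2→5→7 bottleneck 1, total now 2
augment #3: 10→6→5→7 bottleneck 7, total now 9
augment #4: 10→1→6→5→7 bottleneck 7, total now 16
augment #5: 10→1→11→12→7 bottleneck 3, total now 19
augment #6: 10→3→1→11→12→7 bottleneck 2, total now 21
augment #7: 10→3→1→11→9→4→2→5→7 bottleneck 1, total now 22
augment #8: 10→3→1→11→12→6→2→5→7 bottleneck 2, total now 24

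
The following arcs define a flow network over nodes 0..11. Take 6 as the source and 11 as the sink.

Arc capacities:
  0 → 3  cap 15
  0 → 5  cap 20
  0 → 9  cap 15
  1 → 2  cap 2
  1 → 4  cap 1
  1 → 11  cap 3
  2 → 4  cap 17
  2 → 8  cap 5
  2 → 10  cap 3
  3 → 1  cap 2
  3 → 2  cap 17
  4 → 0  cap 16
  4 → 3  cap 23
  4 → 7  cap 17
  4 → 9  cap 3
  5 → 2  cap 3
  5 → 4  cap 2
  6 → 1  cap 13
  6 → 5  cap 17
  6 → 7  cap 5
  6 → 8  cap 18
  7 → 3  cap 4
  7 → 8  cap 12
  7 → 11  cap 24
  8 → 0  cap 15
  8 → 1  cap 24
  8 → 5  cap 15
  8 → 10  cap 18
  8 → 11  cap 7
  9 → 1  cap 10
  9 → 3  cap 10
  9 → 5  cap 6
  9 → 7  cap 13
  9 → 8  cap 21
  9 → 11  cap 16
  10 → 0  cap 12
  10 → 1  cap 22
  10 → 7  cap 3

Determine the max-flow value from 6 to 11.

Maximum flow value: 34

augment #1: 6→1→11 bottleneck 3, total now 3
augment #2: 6→7→11 bottleneck 5, total now 8
augment #3: 6→8→11 bottleneck 7, total now 15
augment #4: 6→1→4→7→11 bottleneck 1, total now 16
augment #5: 6→5→4→7→11 bottleneck 2, total now 18
augment #6: 6→8→0→9→11 bottleneck 11, total now 29
augment #7: 6→1→2→4→7→11 bottleneck 2, total now 31
augment #8: 6→5→2→4→7→11 bottleneck 3, total now 34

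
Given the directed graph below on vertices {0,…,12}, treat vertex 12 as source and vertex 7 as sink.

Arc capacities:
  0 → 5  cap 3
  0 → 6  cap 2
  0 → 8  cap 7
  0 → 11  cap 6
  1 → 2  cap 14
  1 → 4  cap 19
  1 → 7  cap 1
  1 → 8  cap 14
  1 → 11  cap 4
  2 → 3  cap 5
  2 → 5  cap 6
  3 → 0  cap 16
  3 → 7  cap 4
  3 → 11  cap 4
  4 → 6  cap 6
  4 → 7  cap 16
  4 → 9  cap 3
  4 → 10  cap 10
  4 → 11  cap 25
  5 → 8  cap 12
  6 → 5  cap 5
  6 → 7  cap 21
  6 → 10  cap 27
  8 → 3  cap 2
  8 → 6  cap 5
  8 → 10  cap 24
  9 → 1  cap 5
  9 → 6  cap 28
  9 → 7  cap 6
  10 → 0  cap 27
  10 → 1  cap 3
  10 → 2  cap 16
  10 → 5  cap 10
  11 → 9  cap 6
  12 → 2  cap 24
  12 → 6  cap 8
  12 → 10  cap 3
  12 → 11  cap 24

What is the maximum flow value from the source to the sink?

augment #1: 12→6→7 bottleneck 8, total now 8
augment #2: 12→2→3→7 bottleneck 4, total now 12
augment #3: 12→10→1→7 bottleneck 1, total now 13
augment #4: 12→11→9→7 bottleneck 6, total now 19
augment #5: 12→10→0→6→7 bottleneck 2, total now 21
augment #6: 12→2→5→8→6→7 bottleneck 5, total now 26
augment #7: 12→2→3→0→10→1→4→7 bottleneck 1, total now 27
augment #8: 12→2→5→8→10→1→4→7 bottleneck 1, total now 28

Maximum flow value: 28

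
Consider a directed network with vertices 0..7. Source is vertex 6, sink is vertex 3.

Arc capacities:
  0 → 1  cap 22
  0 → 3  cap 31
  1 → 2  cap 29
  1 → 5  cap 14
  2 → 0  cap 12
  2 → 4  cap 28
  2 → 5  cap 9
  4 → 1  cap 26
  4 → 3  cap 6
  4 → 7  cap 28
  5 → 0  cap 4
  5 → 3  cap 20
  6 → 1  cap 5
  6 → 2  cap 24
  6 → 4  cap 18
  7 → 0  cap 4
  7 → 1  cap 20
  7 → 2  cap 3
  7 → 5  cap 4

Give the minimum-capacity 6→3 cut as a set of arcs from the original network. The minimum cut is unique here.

Min-cut arcs: {(2,0), (4,3), (5,0), (5,3), (7,0)} (total capacity 46)

augment #1: 6→4→3 push 6
augment #2: 6→1→5→3 push 5
augment #3: 6→2→0→3 push 12
augment #4: 6→2→5→3 push 9
augment #5: 6→4→1→5→3 push 6
augment #6: 6→4→7→0→3 push 4
augment #7: 6→4→1→5→0→3 push 2
augment #8: 6→2→4→1→5→0→3 push 1
augment #9: 6→2→4→7→5→0→3 push 1
max flow = 46; residual-reachable set from 6 gives S-side
cut edges (S→T): {(2,0), (4,3), (5,0), (5,3), (7,0)} total cap 46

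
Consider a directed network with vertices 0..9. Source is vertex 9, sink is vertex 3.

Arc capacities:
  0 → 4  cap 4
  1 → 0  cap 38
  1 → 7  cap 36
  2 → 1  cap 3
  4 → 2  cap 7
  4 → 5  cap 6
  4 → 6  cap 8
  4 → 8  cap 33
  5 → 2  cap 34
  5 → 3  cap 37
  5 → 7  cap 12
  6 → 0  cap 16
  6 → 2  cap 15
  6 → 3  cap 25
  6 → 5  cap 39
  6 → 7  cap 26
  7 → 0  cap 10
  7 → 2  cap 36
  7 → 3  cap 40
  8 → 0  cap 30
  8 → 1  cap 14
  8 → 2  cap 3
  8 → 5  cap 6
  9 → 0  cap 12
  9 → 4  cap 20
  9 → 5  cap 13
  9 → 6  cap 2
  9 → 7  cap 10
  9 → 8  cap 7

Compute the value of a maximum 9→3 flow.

augment #1: 9→5→3 bottleneck 13, total now 13
augment #2: 9→6→3 bottleneck 2, total now 15
augment #3: 9→7→3 bottleneck 10, total now 25
augment #4: 9→4→5→3 bottleneck 6, total now 31
augment #5: 9→4→6→3 bottleneck 8, total now 39
augment #6: 9→8→5→3 bottleneck 6, total now 45
augment #7: 9→8→1→7→3 bottleneck 1, total now 46
augment #8: 9→4→2→1→7→3 bottleneck 3, total now 49
augment #9: 9→4→8→1→7→3 bottleneck 3, total now 52
augment #10: 9→0→4→8→1→7→3 bottleneck 4, total now 56

Maximum flow value: 56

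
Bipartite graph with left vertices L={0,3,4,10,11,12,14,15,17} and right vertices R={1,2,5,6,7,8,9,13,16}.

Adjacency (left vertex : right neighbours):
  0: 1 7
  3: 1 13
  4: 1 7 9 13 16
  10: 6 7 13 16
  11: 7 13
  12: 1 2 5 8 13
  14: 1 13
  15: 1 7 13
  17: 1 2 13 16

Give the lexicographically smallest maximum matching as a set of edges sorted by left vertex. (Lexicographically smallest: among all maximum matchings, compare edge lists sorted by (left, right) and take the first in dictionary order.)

Lex-smallest maximum matching: {(0,1), (3,13), (4,9), (10,6), (11,7), (12,2), (17,16)}

|M| = 7 (so the lex-smallest maximum matching has 7 edges)
process left vertices in ascending order; for each, take the smallest-labelled available neighbour that still permits 7 edges overall, or leave it unmatched if none does
lex-smallest matching: {0-1, 3-13, 4-9, 10-6, 11-7, 12-2, 17-16}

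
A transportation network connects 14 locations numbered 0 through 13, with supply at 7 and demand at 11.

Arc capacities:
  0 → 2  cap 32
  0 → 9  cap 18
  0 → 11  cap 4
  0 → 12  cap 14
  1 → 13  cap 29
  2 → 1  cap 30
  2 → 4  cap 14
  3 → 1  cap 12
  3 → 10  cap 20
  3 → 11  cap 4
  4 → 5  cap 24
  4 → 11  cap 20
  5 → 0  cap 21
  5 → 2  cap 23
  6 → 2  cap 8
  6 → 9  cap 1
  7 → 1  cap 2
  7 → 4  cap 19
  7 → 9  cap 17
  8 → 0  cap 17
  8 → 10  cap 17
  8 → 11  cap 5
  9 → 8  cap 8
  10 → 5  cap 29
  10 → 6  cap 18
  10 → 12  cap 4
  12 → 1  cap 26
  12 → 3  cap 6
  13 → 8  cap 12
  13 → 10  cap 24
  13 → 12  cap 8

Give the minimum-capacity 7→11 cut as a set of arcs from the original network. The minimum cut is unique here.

augment #1: 7→4→11 push 19
augment #2: 7→9→8→11 push 5
augment #3: 7→9→8→0→11 push 3
augment #4: 7→1→13→8→0→11 push 1
augment #5: 7→1→13→12→3→11 push 1
max flow = 29; residual-reachable set from 7 gives S-side
cut edges (S→T): {(7,1), (7,4), (9,8)} total cap 29

Min-cut arcs: {(7,1), (7,4), (9,8)} (total capacity 29)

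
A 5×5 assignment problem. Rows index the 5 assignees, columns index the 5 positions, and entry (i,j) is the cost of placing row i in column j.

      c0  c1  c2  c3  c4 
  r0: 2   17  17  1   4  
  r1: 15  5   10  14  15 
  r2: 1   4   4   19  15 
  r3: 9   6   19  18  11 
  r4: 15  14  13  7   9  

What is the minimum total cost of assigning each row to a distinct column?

optimal assignment: row0→col3 (cost 1), row1→col2 (cost 10), row2→col0 (cost 1), row3→col1 (cost 6), row4→col4 (cost 9)
total = 1 + 10 + 1 + 6 + 9 = 27

Minimum assignment cost: 27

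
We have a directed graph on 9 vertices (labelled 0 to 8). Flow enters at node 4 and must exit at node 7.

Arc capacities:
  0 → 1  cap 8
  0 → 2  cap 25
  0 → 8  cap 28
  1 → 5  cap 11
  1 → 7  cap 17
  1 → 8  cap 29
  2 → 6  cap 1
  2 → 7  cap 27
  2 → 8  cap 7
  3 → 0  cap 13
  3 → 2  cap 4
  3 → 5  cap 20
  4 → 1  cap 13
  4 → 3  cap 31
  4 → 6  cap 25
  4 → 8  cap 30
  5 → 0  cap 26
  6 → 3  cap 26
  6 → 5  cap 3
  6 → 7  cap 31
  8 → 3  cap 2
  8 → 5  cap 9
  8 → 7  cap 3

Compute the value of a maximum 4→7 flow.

augment #1: 4→1→7 bottleneck 13, total now 13
augment #2: 4→6→7 bottleneck 25, total now 38
augment #3: 4→8→7 bottleneck 3, total now 41
augment #4: 4→3→2→7 bottleneck 4, total now 45
augment #5: 4→3→0→1→7 bottleneck 4, total now 49
augment #6: 4→3→0→2→7 bottleneck 9, total now 58
augment #7: 4→3→5→0→2→7 bottleneck 14, total now 72
augment #8: 4→8→5→0→2→6→7 bottleneck 1, total now 73

Maximum flow value: 73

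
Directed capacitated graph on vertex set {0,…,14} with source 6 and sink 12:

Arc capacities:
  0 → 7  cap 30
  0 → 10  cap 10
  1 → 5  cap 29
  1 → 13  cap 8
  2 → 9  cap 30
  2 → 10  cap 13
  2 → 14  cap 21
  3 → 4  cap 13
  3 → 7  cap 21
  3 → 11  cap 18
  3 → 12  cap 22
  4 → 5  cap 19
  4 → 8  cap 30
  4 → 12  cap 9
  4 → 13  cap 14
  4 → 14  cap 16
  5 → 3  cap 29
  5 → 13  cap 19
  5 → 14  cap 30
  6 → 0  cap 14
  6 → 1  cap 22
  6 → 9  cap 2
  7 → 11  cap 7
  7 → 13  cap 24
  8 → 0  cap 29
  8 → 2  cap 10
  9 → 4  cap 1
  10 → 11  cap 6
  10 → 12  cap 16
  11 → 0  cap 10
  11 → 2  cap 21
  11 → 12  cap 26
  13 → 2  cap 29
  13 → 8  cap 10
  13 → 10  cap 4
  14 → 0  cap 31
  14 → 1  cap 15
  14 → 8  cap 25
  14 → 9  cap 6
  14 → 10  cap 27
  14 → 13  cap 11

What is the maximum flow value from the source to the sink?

Maximum flow value: 37

augment #1: 6→0→10→12 bottleneck 10, total now 10
augment #2: 6→9→4→12 bottleneck 1, total now 11
augment #3: 6→0→7→11→12 bottleneck 4, total now 15
augment #4: 6→1→5→3→12 bottleneck 22, total now 37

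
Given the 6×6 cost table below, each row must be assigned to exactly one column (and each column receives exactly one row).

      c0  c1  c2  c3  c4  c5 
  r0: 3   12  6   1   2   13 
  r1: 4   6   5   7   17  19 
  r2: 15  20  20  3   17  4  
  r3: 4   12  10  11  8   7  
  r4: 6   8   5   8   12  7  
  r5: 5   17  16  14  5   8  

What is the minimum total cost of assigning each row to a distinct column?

optimal assignment: row0→col3 (cost 1), row1→col1 (cost 6), row2→col5 (cost 4), row3→col0 (cost 4), row4→col2 (cost 5), row5→col4 (cost 5)
total = 1 + 6 + 4 + 4 + 5 + 5 = 25

Minimum assignment cost: 25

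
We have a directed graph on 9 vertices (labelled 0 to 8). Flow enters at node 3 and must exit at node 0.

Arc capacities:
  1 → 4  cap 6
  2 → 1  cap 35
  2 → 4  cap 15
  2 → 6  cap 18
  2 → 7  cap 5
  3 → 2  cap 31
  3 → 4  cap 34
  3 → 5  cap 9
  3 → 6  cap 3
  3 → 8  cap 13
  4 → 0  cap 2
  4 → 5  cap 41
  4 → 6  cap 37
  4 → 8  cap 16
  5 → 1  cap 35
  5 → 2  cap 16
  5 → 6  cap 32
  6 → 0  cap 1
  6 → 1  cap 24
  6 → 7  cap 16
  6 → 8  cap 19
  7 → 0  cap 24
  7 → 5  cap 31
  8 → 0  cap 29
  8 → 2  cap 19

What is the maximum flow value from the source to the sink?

augment #1: 3→4→0 bottleneck 2, total now 2
augment #2: 3→6→0 bottleneck 1, total now 3
augment #3: 3→8→0 bottleneck 13, total now 16
augment #4: 3→2→7→0 bottleneck 5, total now 21
augment #5: 3→4→8→0 bottleneck 16, total now 37
augment #6: 3→6→7→0 bottleneck 2, total now 39
augment #7: 3→2→6→7→0 bottleneck 14, total now 53

Maximum flow value: 53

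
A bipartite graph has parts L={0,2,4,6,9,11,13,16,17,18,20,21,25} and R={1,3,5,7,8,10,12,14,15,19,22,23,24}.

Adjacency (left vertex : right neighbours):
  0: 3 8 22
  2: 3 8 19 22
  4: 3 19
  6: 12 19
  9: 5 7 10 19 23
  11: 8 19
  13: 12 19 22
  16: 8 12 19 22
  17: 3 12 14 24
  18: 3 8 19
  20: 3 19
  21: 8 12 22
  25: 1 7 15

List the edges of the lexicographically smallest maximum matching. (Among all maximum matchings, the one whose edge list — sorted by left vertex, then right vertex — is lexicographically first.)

Lex-smallest maximum matching: {(0,3), (2,8), (4,19), (6,12), (9,5), (13,22), (17,14), (25,1)}

|M| = 8 (so the lex-smallest maximum matching has 8 edges)
process left vertices in ascending order; for each, take the smallest-labelled available neighbour that still permits 8 edges overall, or leave it unmatched if none does
lex-smallest matching: {0-3, 2-8, 4-19, 6-12, 9-5, 13-22, 17-14, 25-1}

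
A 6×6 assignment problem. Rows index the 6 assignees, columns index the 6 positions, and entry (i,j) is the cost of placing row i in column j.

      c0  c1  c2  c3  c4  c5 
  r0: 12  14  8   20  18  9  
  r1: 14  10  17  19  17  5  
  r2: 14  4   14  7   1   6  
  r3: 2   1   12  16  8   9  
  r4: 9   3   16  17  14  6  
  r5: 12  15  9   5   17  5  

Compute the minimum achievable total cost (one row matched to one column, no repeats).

optimal assignment: row0→col2 (cost 8), row1→col5 (cost 5), row2→col4 (cost 1), row3→col0 (cost 2), row4→col1 (cost 3), row5→col3 (cost 5)
total = 8 + 5 + 1 + 2 + 3 + 5 = 24

Minimum assignment cost: 24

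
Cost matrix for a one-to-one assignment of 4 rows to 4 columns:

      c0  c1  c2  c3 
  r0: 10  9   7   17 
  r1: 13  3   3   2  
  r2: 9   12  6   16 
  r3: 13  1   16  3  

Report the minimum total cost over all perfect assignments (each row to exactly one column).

Minimum assignment cost: 19

one of 2 optimal assignments: row0→col0 (cost 10), row1→col3 (cost 2), row2→col2 (cost 6), row3→col1 (cost 1)
total = 10 + 2 + 6 + 1 = 19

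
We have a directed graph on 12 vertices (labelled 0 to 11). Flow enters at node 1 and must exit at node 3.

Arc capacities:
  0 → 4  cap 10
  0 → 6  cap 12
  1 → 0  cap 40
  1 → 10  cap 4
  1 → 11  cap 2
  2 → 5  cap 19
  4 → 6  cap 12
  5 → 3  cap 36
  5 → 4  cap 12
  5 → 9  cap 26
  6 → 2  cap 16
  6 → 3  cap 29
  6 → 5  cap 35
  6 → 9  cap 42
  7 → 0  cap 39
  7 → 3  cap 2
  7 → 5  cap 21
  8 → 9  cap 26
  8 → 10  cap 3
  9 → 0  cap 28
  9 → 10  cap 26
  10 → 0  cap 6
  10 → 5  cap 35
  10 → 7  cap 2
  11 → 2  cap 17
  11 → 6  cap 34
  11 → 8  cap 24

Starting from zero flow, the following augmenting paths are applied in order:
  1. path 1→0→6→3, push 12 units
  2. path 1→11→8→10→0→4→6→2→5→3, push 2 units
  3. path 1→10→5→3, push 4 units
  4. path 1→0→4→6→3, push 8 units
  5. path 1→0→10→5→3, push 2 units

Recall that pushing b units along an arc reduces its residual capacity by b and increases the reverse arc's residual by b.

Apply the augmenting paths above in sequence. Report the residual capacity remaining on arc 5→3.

after path 1 (1→0→6→3, push 12): res(5,3)=36
after path 2 (1→11→8→10→0→4→6→2→5→3, push 2): res(5,3)=34
after path 3 (1→10→5→3, push 4): res(5,3)=30
after path 4 (1→0→4→6→3, push 8): res(5,3)=30
after path 5 (1→0→10→5→3, push 2): res(5,3)=28

Residual capacity of (5,3): 28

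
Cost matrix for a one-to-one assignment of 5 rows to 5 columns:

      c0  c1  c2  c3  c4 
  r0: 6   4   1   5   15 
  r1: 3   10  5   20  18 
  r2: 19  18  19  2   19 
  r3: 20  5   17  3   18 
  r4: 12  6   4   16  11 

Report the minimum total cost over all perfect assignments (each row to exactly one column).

optimal assignment: row0→col2 (cost 1), row1→col0 (cost 3), row2→col3 (cost 2), row3→col1 (cost 5), row4→col4 (cost 11)
total = 1 + 3 + 2 + 5 + 11 = 22

Minimum assignment cost: 22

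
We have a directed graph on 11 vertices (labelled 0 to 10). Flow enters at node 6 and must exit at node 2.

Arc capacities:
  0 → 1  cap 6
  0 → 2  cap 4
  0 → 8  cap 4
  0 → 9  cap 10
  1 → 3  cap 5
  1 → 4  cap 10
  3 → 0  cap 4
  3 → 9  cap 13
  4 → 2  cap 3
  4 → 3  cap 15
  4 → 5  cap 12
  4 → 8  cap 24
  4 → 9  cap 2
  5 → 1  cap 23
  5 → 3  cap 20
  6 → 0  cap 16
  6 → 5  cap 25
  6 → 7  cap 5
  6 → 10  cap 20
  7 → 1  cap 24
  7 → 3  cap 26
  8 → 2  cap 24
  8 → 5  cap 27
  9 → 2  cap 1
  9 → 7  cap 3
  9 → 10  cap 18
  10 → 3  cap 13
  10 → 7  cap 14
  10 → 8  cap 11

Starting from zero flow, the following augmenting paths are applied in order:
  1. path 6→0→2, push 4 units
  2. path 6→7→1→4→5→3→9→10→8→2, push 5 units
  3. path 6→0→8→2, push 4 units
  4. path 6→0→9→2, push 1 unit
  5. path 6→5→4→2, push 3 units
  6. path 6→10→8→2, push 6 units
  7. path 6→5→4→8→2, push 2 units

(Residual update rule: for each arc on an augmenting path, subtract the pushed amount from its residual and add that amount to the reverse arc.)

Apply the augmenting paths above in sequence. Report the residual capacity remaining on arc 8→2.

after path 1 (6→0→2, push 4): res(8,2)=24
after path 2 (6→7→1→4→5→3→9→10→8→2, push 5): res(8,2)=19
after path 3 (6→0→8→2, push 4): res(8,2)=15
after path 4 (6→0→9→2, push 1): res(8,2)=15
after path 5 (6→5→4→2, push 3): res(8,2)=15
after path 6 (6→10→8→2, push 6): res(8,2)=9
after path 7 (6→5→4→8→2, push 2): res(8,2)=7

Residual capacity of (8,2): 7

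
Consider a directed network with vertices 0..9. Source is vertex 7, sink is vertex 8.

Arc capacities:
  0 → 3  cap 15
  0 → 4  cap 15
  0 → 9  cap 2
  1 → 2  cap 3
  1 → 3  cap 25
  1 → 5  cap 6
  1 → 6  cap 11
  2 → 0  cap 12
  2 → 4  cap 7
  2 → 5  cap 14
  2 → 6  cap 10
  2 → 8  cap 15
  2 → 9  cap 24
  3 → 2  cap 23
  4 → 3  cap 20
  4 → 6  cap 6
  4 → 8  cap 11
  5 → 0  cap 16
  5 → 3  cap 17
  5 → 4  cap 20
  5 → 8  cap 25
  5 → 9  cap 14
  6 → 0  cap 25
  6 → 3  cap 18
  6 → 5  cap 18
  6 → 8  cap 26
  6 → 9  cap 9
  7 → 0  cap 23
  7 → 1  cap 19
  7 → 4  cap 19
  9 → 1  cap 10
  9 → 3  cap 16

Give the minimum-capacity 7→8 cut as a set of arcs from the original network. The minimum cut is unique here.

Min-cut arcs: {(1,2), (1,5), (1,6), (3,2), (4,6), (4,8)} (total capacity 60)

augment #1: 7→4→8 push 11
augment #2: 7→1→2→8 push 3
augment #3: 7→1→5→8 push 6
augment #4: 7→1→6→8 push 10
augment #5: 7→4→6→8 push 6
augment #6: 7→0→3→2→8 push 12
augment #7: 7→0→3→2→5→8 push 3
augment #8: 7→0→9→1→6→8 push 1
augment #9: 7→4→3→2→5→8 push 2
augment #10: 7→0→4→3→2→5→8 push 6
max flow = 60; residual-reachable set from 7 gives S-side
cut edges (S→T): {(1,2), (1,5), (1,6), (3,2), (4,6), (4,8)} total cap 60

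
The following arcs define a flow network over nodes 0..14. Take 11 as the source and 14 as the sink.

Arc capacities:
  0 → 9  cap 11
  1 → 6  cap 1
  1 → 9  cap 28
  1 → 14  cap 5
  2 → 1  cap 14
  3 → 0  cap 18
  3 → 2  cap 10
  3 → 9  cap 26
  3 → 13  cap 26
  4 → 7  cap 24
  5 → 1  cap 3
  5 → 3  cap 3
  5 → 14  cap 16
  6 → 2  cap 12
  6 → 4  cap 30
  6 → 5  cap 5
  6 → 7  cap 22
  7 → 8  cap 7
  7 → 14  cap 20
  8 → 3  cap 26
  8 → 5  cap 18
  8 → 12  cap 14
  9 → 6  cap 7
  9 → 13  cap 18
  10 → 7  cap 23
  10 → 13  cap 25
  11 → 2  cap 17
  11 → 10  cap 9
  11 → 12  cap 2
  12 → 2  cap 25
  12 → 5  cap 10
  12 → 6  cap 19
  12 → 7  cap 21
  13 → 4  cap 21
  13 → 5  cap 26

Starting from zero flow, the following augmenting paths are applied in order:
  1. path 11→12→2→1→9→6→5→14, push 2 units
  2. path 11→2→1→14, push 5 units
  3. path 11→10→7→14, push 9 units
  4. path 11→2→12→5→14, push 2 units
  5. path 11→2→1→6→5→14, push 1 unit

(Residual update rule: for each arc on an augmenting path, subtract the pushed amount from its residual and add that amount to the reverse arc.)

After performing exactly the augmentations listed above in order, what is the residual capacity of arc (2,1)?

after path 1 (11→12→2→1→9→6→5→14, push 2): res(2,1)=12
after path 2 (11→2→1→14, push 5): res(2,1)=7
after path 3 (11→10→7→14, push 9): res(2,1)=7
after path 4 (11→2→12→5→14, push 2): res(2,1)=7
after path 5 (11→2→1→6→5→14, push 1): res(2,1)=6

Residual capacity of (2,1): 6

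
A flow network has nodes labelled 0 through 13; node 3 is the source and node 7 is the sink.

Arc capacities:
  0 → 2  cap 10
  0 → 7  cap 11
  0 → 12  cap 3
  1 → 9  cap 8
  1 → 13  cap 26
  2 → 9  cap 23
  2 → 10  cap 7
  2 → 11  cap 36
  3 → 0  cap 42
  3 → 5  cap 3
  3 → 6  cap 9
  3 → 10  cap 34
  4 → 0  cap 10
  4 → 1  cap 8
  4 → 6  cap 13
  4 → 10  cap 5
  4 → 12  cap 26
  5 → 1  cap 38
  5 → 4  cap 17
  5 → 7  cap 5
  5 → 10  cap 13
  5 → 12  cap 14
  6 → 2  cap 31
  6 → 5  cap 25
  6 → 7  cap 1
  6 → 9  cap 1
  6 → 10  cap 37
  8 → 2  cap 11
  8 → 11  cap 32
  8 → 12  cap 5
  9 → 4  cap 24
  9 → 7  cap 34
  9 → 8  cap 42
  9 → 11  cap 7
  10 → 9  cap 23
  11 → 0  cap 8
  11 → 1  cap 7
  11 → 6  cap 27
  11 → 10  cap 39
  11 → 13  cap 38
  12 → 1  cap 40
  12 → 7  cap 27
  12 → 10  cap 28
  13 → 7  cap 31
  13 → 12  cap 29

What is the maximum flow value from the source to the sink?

Maximum flow value: 59

augment #1: 3→0→7 bottleneck 11, total now 11
augment #2: 3→5→7 bottleneck 3, total now 14
augment #3: 3→6→7 bottleneck 1, total now 15
augment #4: 3→0→12→7 bottleneck 3, total now 18
augment #5: 3→6→5→7 bottleneck 2, total now 20
augment #6: 3→6→9→7 bottleneck 1, total now 21
augment #7: 3→10→9→7 bottleneck 23, total now 44
augment #8: 3→0→2→9→7 bottleneck 10, total now 54
augment #9: 3→6→5→12→7 bottleneck 5, total now 59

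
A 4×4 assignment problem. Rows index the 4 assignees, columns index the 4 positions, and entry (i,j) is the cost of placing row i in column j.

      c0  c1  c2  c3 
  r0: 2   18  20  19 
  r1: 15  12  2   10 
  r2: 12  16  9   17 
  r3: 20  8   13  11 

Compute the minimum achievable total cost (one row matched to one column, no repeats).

one of 2 optimal assignments: row0→col0 (cost 2), row1→col2 (cost 2), row2→col3 (cost 17), row3→col1 (cost 8)
total = 2 + 2 + 17 + 8 = 29

Minimum assignment cost: 29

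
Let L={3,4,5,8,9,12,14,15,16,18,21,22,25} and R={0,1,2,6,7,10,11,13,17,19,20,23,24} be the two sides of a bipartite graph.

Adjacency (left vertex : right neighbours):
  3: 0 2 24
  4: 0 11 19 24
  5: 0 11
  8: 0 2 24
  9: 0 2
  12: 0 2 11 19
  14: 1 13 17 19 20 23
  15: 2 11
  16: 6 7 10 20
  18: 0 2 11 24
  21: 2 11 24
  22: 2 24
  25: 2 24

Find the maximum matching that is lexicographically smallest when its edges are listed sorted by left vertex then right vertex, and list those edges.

Lex-smallest maximum matching: {(3,0), (4,11), (8,2), (12,19), (14,1), (16,6), (18,24)}

|M| = 7 (so the lex-smallest maximum matching has 7 edges)
process left vertices in ascending order; for each, take the smallest-labelled available neighbour that still permits 7 edges overall, or leave it unmatched if none does
lex-smallest matching: {3-0, 4-11, 8-2, 12-19, 14-1, 16-6, 18-24}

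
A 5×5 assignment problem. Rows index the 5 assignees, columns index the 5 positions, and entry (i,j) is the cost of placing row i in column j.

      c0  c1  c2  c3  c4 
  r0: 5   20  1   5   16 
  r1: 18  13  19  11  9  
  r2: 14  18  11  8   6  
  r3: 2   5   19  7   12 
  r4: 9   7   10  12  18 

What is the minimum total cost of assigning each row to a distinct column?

Minimum assignment cost: 27

one of 2 optimal assignments: row0→col2 (cost 1), row1→col3 (cost 11), row2→col4 (cost 6), row3→col0 (cost 2), row4→col1 (cost 7)
total = 1 + 11 + 6 + 2 + 7 = 27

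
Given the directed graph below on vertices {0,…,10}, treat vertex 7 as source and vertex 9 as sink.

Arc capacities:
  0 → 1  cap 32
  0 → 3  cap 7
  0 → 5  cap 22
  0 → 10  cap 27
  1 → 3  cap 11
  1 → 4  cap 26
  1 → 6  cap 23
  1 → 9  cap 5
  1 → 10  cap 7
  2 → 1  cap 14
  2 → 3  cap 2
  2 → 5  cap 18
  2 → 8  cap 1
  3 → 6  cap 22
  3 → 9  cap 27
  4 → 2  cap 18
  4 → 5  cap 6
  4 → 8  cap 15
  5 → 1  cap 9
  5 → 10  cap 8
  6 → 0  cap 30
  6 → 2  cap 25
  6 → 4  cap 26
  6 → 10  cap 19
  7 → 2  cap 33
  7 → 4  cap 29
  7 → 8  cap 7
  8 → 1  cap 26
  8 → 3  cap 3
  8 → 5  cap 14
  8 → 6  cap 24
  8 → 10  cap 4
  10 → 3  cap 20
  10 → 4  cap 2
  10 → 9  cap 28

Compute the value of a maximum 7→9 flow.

Maximum flow value: 56

augment #1: 7→2→1→9 bottleneck 5, total now 5
augment #2: 7→2→3→9 bottleneck 2, total now 7
augment #3: 7→8→3→9 bottleneck 3, total now 10
augment #4: 7→8→10→9 bottleneck 4, total now 14
augment #5: 7→2→1→3→9 bottleneck 9, total now 23
augment #6: 7→2→5→10→9 bottleneck 8, total now 31
augment #7: 7→2→5→1→3→9 bottleneck 2, total now 33
augment #8: 7→2→5→1→10→9 bottleneck 7, total now 40
augment #9: 7→4→8→6→10→9 bottleneck 9, total now 49
augment #10: 7→4→8→6→0→3→9 bottleneck 6, total now 55
augment #11: 7→4→2→8→6→0→3→9 bottleneck 1, total now 56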